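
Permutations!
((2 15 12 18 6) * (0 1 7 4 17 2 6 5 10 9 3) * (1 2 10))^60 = (0 4 12 9 1 2 17 18 3 7 15 10 5)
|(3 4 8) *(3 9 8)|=2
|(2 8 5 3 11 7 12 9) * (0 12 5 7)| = |(0 12 9 2 8 7 5 3 11)| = 9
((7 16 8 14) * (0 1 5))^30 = ((0 1 5)(7 16 8 14))^30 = (7 8)(14 16)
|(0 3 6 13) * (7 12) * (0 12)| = |(0 3 6 13 12 7)| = 6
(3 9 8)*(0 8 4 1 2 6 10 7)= (0 8 3 9 4 1 2 6 10 7)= [8, 2, 6, 9, 1, 5, 10, 0, 3, 4, 7]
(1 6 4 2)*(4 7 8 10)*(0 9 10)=(0 9 10 4 2 1 6 7 8)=[9, 6, 1, 3, 2, 5, 7, 8, 0, 10, 4]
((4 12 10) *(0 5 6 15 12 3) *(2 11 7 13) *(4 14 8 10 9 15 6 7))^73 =(0 5 7 13 2 11 4 3)(8 10 14)(9 15 12)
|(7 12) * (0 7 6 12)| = |(0 7)(6 12)| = 2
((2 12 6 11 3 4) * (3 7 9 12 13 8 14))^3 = ((2 13 8 14 3 4)(6 11 7 9 12))^3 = (2 14)(3 13)(4 8)(6 9 11 12 7)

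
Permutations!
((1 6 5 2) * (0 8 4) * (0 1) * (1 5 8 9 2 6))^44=(0 2 9)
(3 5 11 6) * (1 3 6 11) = (11)(1 3 5) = [0, 3, 2, 5, 4, 1, 6, 7, 8, 9, 10, 11]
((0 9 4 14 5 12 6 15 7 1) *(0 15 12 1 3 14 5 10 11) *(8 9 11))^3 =(0 11)(1 3 8 5 7 10 4 15 14 9)(6 12)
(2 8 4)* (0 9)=[9, 1, 8, 3, 2, 5, 6, 7, 4, 0]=(0 9)(2 8 4)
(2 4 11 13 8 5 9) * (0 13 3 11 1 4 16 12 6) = (0 13 8 5 9 2 16 12 6)(1 4)(3 11) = [13, 4, 16, 11, 1, 9, 0, 7, 5, 2, 10, 3, 6, 8, 14, 15, 12]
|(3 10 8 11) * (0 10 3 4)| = 5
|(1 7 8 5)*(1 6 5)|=|(1 7 8)(5 6)|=6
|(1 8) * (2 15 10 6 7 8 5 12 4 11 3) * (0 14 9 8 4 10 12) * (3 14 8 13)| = 12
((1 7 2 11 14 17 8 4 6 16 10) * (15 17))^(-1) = (1 10 16 6 4 8 17 15 14 11 2 7)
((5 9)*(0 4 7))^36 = ((0 4 7)(5 9))^36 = (9)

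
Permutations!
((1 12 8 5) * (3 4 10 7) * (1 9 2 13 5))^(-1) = (1 8 12)(2 9 5 13)(3 7 10 4)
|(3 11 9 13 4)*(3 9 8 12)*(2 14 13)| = 20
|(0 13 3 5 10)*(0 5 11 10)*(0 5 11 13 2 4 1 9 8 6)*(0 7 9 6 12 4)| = 14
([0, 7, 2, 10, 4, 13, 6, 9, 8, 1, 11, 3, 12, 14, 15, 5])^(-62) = [0, 7, 2, 10, 4, 14, 6, 9, 8, 1, 11, 3, 12, 15, 5, 13]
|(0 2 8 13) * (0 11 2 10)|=|(0 10)(2 8 13 11)|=4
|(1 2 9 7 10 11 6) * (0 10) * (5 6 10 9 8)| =30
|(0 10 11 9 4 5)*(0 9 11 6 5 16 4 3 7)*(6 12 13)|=18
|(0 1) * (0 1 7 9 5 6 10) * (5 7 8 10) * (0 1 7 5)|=|(0 8 10 1 7 9 5 6)|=8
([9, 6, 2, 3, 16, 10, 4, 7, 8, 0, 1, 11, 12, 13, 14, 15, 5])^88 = (1 5 4)(6 10 16)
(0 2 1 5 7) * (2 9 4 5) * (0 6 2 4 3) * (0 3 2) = (0 9 2 1 4 5 7 6) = [9, 4, 1, 3, 5, 7, 0, 6, 8, 2]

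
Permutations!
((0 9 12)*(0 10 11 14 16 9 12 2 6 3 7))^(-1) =(0 7 3 6 2 9 16 14 11 10 12)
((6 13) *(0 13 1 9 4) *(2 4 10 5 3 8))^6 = ((0 13 6 1 9 10 5 3 8 2 4))^6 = (0 5 13 3 6 8 1 2 9 4 10)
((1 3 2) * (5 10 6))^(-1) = (1 2 3)(5 6 10)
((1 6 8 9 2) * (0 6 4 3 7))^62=((0 6 8 9 2 1 4 3 7))^62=(0 7 3 4 1 2 9 8 6)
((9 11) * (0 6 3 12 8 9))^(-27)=(0 6 3 12 8 9 11)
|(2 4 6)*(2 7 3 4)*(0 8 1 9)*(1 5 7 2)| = |(0 8 5 7 3 4 6 2 1 9)| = 10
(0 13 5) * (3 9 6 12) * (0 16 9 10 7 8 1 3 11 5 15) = (0 13 15)(1 3 10 7 8)(5 16 9 6 12 11) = [13, 3, 2, 10, 4, 16, 12, 8, 1, 6, 7, 5, 11, 15, 14, 0, 9]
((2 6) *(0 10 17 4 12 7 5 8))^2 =(0 17 12 5)(4 7 8 10)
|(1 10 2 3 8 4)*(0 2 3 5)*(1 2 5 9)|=14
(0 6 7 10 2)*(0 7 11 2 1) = (0 6 11 2 7 10 1) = [6, 0, 7, 3, 4, 5, 11, 10, 8, 9, 1, 2]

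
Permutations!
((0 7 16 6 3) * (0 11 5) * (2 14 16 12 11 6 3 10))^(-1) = (0 5 11 12 7)(2 10 6 3 16 14)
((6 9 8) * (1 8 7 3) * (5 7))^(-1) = ((1 8 6 9 5 7 3))^(-1) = (1 3 7 5 9 6 8)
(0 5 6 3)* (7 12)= (0 5 6 3)(7 12)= [5, 1, 2, 0, 4, 6, 3, 12, 8, 9, 10, 11, 7]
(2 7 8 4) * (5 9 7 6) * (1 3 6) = (1 3 6 5 9 7 8 4 2) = [0, 3, 1, 6, 2, 9, 5, 8, 4, 7]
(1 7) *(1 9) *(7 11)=(1 11 7 9)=[0, 11, 2, 3, 4, 5, 6, 9, 8, 1, 10, 7]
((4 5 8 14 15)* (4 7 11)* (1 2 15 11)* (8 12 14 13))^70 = ((1 2 15 7)(4 5 12 14 11)(8 13))^70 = (1 15)(2 7)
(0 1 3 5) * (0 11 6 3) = (0 1)(3 5 11 6) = [1, 0, 2, 5, 4, 11, 3, 7, 8, 9, 10, 6]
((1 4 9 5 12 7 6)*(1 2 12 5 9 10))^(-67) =(1 10 4)(2 12 7 6)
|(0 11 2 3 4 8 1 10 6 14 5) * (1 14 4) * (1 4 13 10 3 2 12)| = |(0 11 12 1 3 4 8 14 5)(6 13 10)| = 9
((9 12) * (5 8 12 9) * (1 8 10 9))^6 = (12)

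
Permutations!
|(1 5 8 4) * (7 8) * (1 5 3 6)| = 12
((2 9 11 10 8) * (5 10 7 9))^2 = (2 10)(5 8)(7 11 9)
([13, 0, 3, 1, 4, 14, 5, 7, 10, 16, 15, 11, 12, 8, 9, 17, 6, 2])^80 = (0 1 3 2 17 15 10 8 13)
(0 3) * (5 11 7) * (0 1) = (0 3 1)(5 11 7) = [3, 0, 2, 1, 4, 11, 6, 5, 8, 9, 10, 7]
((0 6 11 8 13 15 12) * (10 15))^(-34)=((0 6 11 8 13 10 15 12))^(-34)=(0 15 13 11)(6 12 10 8)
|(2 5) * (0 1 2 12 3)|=6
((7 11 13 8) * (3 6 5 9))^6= ((3 6 5 9)(7 11 13 8))^6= (3 5)(6 9)(7 13)(8 11)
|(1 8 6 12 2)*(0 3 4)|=15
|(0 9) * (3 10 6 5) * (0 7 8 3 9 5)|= 8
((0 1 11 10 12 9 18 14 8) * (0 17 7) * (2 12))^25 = ((0 1 11 10 2 12 9 18 14 8 17 7))^25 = (0 1 11 10 2 12 9 18 14 8 17 7)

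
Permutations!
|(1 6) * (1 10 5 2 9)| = 6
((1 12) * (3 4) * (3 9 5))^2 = ((1 12)(3 4 9 5))^2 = (12)(3 9)(4 5)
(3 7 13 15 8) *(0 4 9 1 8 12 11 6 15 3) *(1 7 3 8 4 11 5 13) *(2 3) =(0 11 6 15 12 5 13 8)(1 4 9 7)(2 3) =[11, 4, 3, 2, 9, 13, 15, 1, 0, 7, 10, 6, 5, 8, 14, 12]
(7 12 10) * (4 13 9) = (4 13 9)(7 12 10) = [0, 1, 2, 3, 13, 5, 6, 12, 8, 4, 7, 11, 10, 9]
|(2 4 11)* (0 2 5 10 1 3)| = 8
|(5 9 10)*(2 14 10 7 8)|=|(2 14 10 5 9 7 8)|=7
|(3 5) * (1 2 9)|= |(1 2 9)(3 5)|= 6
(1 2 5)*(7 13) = (1 2 5)(7 13) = [0, 2, 5, 3, 4, 1, 6, 13, 8, 9, 10, 11, 12, 7]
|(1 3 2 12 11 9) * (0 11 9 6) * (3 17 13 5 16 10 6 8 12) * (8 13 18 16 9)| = |(0 11 13 5 9 1 17 18 16 10 6)(2 3)(8 12)| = 22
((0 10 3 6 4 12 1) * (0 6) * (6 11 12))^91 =((0 10 3)(1 11 12)(4 6))^91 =(0 10 3)(1 11 12)(4 6)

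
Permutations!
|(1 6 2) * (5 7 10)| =3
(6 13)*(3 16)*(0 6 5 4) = (0 6 13 5 4)(3 16) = [6, 1, 2, 16, 0, 4, 13, 7, 8, 9, 10, 11, 12, 5, 14, 15, 3]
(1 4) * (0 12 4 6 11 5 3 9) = [12, 6, 2, 9, 1, 3, 11, 7, 8, 0, 10, 5, 4] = (0 12 4 1 6 11 5 3 9)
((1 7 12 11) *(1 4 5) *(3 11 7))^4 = ((1 3 11 4 5)(7 12))^4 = (12)(1 5 4 11 3)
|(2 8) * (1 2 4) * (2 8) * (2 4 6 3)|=|(1 8 6 3 2 4)|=6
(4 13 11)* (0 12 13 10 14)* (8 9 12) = [8, 1, 2, 3, 10, 5, 6, 7, 9, 12, 14, 4, 13, 11, 0] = (0 8 9 12 13 11 4 10 14)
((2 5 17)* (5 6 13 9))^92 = ((2 6 13 9 5 17))^92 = (2 13 5)(6 9 17)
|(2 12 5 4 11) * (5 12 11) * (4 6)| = 6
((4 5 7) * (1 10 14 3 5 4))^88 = (1 5 14)(3 10 7)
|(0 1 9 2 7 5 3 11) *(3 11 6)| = |(0 1 9 2 7 5 11)(3 6)| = 14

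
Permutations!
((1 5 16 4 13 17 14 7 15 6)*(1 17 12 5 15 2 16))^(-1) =(1 5 12 13 4 16 2 7 14 17 6 15)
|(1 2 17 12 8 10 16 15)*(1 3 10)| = |(1 2 17 12 8)(3 10 16 15)| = 20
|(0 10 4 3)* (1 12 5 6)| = 4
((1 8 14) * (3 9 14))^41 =(1 8 3 9 14)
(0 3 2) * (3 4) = (0 4 3 2) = [4, 1, 0, 2, 3]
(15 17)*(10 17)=(10 17 15)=[0, 1, 2, 3, 4, 5, 6, 7, 8, 9, 17, 11, 12, 13, 14, 10, 16, 15]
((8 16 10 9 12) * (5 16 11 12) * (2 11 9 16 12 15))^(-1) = (2 15 11)(5 9 8 12)(10 16)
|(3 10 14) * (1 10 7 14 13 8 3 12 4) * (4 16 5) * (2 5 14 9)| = 30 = |(1 10 13 8 3 7 9 2 5 4)(12 16 14)|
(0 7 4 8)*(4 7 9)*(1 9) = (0 1 9 4 8) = [1, 9, 2, 3, 8, 5, 6, 7, 0, 4]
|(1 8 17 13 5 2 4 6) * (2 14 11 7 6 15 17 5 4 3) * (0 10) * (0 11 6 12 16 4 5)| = |(0 10 11 7 12 16 4 15 17 13 5 14 6 1 8)(2 3)| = 30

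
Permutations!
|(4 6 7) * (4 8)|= |(4 6 7 8)|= 4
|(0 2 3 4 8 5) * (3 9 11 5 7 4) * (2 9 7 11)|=|(0 9 2 7 4 8 11 5)|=8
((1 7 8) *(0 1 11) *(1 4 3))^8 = (0 4 3 1 7 8 11)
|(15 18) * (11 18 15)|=|(11 18)|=2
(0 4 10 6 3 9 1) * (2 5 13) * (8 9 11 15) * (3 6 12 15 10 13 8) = (0 4 13 2 5 8 9 1)(3 11 10 12 15) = [4, 0, 5, 11, 13, 8, 6, 7, 9, 1, 12, 10, 15, 2, 14, 3]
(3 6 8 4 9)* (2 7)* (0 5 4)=(0 5 4 9 3 6 8)(2 7)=[5, 1, 7, 6, 9, 4, 8, 2, 0, 3]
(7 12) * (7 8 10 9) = (7 12 8 10 9) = [0, 1, 2, 3, 4, 5, 6, 12, 10, 7, 9, 11, 8]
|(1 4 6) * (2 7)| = 6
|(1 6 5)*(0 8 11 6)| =6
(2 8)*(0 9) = [9, 1, 8, 3, 4, 5, 6, 7, 2, 0] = (0 9)(2 8)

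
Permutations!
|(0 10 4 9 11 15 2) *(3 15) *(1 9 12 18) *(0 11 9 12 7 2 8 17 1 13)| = |(0 10 4 7 2 11 3 15 8 17 1 12 18 13)| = 14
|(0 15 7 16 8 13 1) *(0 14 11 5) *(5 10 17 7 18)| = |(0 15 18 5)(1 14 11 10 17 7 16 8 13)| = 36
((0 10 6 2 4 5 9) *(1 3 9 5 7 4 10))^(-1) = ((0 1 3 9)(2 10 6)(4 7))^(-1) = (0 9 3 1)(2 6 10)(4 7)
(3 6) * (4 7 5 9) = (3 6)(4 7 5 9) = [0, 1, 2, 6, 7, 9, 3, 5, 8, 4]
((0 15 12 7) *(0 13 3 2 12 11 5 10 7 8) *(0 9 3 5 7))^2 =(0 11 13 10 15 7 5)(2 8 3 12 9)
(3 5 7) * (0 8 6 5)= (0 8 6 5 7 3)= [8, 1, 2, 0, 4, 7, 5, 3, 6]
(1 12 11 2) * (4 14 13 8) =(1 12 11 2)(4 14 13 8) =[0, 12, 1, 3, 14, 5, 6, 7, 4, 9, 10, 2, 11, 8, 13]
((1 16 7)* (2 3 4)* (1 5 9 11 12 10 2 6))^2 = ((1 16 7 5 9 11 12 10 2 3 4 6))^2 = (1 7 9 12 2 4)(3 6 16 5 11 10)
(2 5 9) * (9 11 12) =(2 5 11 12 9) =[0, 1, 5, 3, 4, 11, 6, 7, 8, 2, 10, 12, 9]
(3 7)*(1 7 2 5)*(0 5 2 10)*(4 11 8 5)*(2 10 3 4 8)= [8, 7, 10, 3, 11, 1, 6, 4, 5, 9, 0, 2]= (0 8 5 1 7 4 11 2 10)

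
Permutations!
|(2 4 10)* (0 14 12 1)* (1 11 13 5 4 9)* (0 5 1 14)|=|(1 5 4 10 2 9 14 12 11 13)|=10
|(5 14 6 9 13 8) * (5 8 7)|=6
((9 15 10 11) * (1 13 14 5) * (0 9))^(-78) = (0 15 11 9 10)(1 14)(5 13)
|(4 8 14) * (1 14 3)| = |(1 14 4 8 3)| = 5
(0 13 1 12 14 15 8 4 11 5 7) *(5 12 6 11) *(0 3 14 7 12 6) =(0 13 1)(3 14 15 8 4 5 12 7)(6 11) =[13, 0, 2, 14, 5, 12, 11, 3, 4, 9, 10, 6, 7, 1, 15, 8]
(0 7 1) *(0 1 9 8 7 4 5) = (0 4 5)(7 9 8) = [4, 1, 2, 3, 5, 0, 6, 9, 7, 8]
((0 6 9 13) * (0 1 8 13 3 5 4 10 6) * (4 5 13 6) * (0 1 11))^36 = ((0 1 8 6 9 3 13 11)(4 10))^36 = (0 9)(1 3)(6 11)(8 13)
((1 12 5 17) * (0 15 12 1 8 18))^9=((0 15 12 5 17 8 18))^9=(0 12 17 18 15 5 8)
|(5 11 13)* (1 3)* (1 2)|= |(1 3 2)(5 11 13)|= 3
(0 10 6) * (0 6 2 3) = (0 10 2 3) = [10, 1, 3, 0, 4, 5, 6, 7, 8, 9, 2]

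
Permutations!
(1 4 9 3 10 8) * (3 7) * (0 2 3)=(0 2 3 10 8 1 4 9 7)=[2, 4, 3, 10, 9, 5, 6, 0, 1, 7, 8]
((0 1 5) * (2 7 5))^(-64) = (0 1 2 7 5)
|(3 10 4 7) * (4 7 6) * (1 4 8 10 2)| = 8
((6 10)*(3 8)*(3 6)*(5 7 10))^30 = (10)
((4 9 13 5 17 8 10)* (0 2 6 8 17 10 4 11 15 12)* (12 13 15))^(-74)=((17)(0 2 6 8 4 9 15 13 5 10 11 12))^(-74)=(17)(0 11 5 15 4 6)(2 12 10 13 9 8)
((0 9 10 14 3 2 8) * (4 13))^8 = ((0 9 10 14 3 2 8)(4 13))^8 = (0 9 10 14 3 2 8)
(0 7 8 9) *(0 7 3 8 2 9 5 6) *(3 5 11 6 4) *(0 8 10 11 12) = (0 5 4 3 10 11 6 8 12)(2 9 7) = [5, 1, 9, 10, 3, 4, 8, 2, 12, 7, 11, 6, 0]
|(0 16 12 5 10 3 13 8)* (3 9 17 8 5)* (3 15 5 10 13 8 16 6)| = 8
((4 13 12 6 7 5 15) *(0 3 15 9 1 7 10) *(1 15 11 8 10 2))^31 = (0 3 11 8 10)(1 7 5 9 15 4 13 12 6 2) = ((0 3 11 8 10)(1 7 5 9 15 4 13 12 6 2))^31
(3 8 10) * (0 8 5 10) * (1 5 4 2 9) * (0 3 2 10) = [8, 5, 9, 4, 10, 0, 6, 7, 3, 1, 2] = (0 8 3 4 10 2 9 1 5)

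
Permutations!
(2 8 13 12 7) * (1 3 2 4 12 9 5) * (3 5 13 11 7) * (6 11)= (1 5)(2 8 6 11 7 4 12 3)(9 13)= [0, 5, 8, 2, 12, 1, 11, 4, 6, 13, 10, 7, 3, 9]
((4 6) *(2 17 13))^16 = (2 17 13)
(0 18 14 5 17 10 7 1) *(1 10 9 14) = (0 18 1)(5 17 9 14)(7 10) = [18, 0, 2, 3, 4, 17, 6, 10, 8, 14, 7, 11, 12, 13, 5, 15, 16, 9, 1]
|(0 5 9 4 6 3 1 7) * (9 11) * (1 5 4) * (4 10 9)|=5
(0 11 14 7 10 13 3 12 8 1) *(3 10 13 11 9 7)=(0 9 7 13 10 11 14 3 12 8 1)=[9, 0, 2, 12, 4, 5, 6, 13, 1, 7, 11, 14, 8, 10, 3]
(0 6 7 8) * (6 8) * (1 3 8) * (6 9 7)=(0 1 3 8)(7 9)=[1, 3, 2, 8, 4, 5, 6, 9, 0, 7]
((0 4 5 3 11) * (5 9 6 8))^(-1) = ((0 4 9 6 8 5 3 11))^(-1) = (0 11 3 5 8 6 9 4)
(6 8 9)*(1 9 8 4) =[0, 9, 2, 3, 1, 5, 4, 7, 8, 6] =(1 9 6 4)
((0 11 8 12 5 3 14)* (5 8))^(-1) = (0 14 3 5 11)(8 12) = ((0 11 5 3 14)(8 12))^(-1)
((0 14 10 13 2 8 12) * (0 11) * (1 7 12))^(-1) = (0 11 12 7 1 8 2 13 10 14)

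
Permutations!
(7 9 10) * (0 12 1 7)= (0 12 1 7 9 10)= [12, 7, 2, 3, 4, 5, 6, 9, 8, 10, 0, 11, 1]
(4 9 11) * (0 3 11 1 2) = (0 3 11 4 9 1 2) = [3, 2, 0, 11, 9, 5, 6, 7, 8, 1, 10, 4]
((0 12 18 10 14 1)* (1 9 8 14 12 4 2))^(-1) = (0 1 2 4)(8 9 14)(10 18 12)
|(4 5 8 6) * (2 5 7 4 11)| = 10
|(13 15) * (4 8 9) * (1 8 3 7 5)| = |(1 8 9 4 3 7 5)(13 15)| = 14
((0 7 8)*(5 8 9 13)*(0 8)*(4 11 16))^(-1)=((0 7 9 13 5)(4 11 16))^(-1)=(0 5 13 9 7)(4 16 11)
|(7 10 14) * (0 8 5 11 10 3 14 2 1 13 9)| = 9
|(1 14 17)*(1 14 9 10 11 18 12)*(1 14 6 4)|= |(1 9 10 11 18 12 14 17 6 4)|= 10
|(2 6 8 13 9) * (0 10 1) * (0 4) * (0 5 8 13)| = 12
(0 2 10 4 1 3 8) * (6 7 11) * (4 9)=[2, 3, 10, 8, 1, 5, 7, 11, 0, 4, 9, 6]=(0 2 10 9 4 1 3 8)(6 7 11)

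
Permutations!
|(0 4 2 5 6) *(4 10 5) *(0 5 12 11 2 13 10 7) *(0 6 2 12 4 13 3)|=18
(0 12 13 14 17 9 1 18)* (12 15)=[15, 18, 2, 3, 4, 5, 6, 7, 8, 1, 10, 11, 13, 14, 17, 12, 16, 9, 0]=(0 15 12 13 14 17 9 1 18)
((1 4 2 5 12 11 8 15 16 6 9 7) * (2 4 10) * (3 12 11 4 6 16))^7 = ((16)(1 10 2 5 11 8 15 3 12 4 6 9 7))^7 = (16)(1 3 10 12 2 4 5 6 11 9 8 7 15)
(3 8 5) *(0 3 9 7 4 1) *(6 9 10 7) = [3, 0, 2, 8, 1, 10, 9, 4, 5, 6, 7] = (0 3 8 5 10 7 4 1)(6 9)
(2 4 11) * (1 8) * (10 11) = (1 8)(2 4 10 11) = [0, 8, 4, 3, 10, 5, 6, 7, 1, 9, 11, 2]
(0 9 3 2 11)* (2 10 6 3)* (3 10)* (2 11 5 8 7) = (0 9 11)(2 5 8 7)(6 10) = [9, 1, 5, 3, 4, 8, 10, 2, 7, 11, 6, 0]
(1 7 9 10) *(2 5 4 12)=[0, 7, 5, 3, 12, 4, 6, 9, 8, 10, 1, 11, 2]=(1 7 9 10)(2 5 4 12)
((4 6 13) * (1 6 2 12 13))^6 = ((1 6)(2 12 13 4))^6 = (2 13)(4 12)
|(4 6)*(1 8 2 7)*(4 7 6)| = 5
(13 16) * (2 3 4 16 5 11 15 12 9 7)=(2 3 4 16 13 5 11 15 12 9 7)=[0, 1, 3, 4, 16, 11, 6, 2, 8, 7, 10, 15, 9, 5, 14, 12, 13]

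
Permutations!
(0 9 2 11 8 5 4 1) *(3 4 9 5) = (0 5 9 2 11 8 3 4 1) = [5, 0, 11, 4, 1, 9, 6, 7, 3, 2, 10, 8]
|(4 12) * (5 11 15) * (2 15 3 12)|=7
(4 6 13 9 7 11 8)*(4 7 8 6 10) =(4 10)(6 13 9 8 7 11) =[0, 1, 2, 3, 10, 5, 13, 11, 7, 8, 4, 6, 12, 9]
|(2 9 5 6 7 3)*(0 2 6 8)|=15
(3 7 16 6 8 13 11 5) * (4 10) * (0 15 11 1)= (0 15 11 5 3 7 16 6 8 13 1)(4 10)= [15, 0, 2, 7, 10, 3, 8, 16, 13, 9, 4, 5, 12, 1, 14, 11, 6]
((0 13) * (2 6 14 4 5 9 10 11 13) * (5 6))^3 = ((0 2 5 9 10 11 13)(4 6 14))^3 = (14)(0 9 13 5 11 2 10)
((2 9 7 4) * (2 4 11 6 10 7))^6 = (6 7)(10 11)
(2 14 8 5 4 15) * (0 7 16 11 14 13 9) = (0 7 16 11 14 8 5 4 15 2 13 9) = [7, 1, 13, 3, 15, 4, 6, 16, 5, 0, 10, 14, 12, 9, 8, 2, 11]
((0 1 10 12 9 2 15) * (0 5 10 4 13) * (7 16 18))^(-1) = (0 13 4 1)(2 9 12 10 5 15)(7 18 16)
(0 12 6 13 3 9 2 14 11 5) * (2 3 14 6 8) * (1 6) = (0 12 8 2 1 6 13 14 11 5)(3 9) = [12, 6, 1, 9, 4, 0, 13, 7, 2, 3, 10, 5, 8, 14, 11]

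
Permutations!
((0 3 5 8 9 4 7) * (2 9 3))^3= ((0 2 9 4 7)(3 5 8))^3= (0 4 2 7 9)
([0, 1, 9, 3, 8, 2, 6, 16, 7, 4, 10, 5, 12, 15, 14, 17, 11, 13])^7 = (2 5 11 16 7 8 4 9)(13 15 17)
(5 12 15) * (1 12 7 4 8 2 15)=(1 12)(2 15 5 7 4 8)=[0, 12, 15, 3, 8, 7, 6, 4, 2, 9, 10, 11, 1, 13, 14, 5]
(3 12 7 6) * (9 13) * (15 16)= (3 12 7 6)(9 13)(15 16)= [0, 1, 2, 12, 4, 5, 3, 6, 8, 13, 10, 11, 7, 9, 14, 16, 15]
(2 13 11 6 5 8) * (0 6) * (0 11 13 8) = (13)(0 6 5)(2 8) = [6, 1, 8, 3, 4, 0, 5, 7, 2, 9, 10, 11, 12, 13]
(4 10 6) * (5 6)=(4 10 5 6)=[0, 1, 2, 3, 10, 6, 4, 7, 8, 9, 5]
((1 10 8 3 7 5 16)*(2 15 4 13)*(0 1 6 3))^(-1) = (0 8 10 1)(2 13 4 15)(3 6 16 5 7)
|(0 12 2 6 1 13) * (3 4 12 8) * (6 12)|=|(0 8 3 4 6 1 13)(2 12)|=14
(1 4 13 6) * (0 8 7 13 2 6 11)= [8, 4, 6, 3, 2, 5, 1, 13, 7, 9, 10, 0, 12, 11]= (0 8 7 13 11)(1 4 2 6)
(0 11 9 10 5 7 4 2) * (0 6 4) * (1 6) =(0 11 9 10 5 7)(1 6 4 2) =[11, 6, 1, 3, 2, 7, 4, 0, 8, 10, 5, 9]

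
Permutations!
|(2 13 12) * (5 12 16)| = 5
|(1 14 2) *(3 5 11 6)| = 12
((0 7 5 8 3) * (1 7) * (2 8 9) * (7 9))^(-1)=((0 1 9 2 8 3)(5 7))^(-1)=(0 3 8 2 9 1)(5 7)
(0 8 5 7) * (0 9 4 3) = (0 8 5 7 9 4 3) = [8, 1, 2, 0, 3, 7, 6, 9, 5, 4]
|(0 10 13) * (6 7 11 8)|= 12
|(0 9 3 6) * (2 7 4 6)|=7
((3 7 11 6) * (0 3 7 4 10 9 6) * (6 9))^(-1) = (0 11 7 6 10 4 3)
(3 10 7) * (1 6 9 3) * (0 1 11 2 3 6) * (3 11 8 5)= (0 1)(2 11)(3 10 7 8 5)(6 9)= [1, 0, 11, 10, 4, 3, 9, 8, 5, 6, 7, 2]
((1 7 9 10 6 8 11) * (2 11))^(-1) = (1 11 2 8 6 10 9 7)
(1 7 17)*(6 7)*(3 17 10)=[0, 6, 2, 17, 4, 5, 7, 10, 8, 9, 3, 11, 12, 13, 14, 15, 16, 1]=(1 6 7 10 3 17)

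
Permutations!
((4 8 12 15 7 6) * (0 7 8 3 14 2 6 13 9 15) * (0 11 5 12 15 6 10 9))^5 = (0 13 7)(2 3 6 10 14 4 9)(5 11 12)(8 15) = ((0 7 13)(2 10 9 6 4 3 14)(5 12 11)(8 15))^5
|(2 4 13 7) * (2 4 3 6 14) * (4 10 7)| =|(2 3 6 14)(4 13)(7 10)| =4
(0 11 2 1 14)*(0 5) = (0 11 2 1 14 5) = [11, 14, 1, 3, 4, 0, 6, 7, 8, 9, 10, 2, 12, 13, 5]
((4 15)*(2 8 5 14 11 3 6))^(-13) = ((2 8 5 14 11 3 6)(4 15))^(-13) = (2 8 5 14 11 3 6)(4 15)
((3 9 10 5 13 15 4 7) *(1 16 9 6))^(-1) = ((1 16 9 10 5 13 15 4 7 3 6))^(-1) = (1 6 3 7 4 15 13 5 10 9 16)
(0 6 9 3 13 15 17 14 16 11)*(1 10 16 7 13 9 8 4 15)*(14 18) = (0 6 8 4 15 17 18 14 7 13 1 10 16 11)(3 9) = [6, 10, 2, 9, 15, 5, 8, 13, 4, 3, 16, 0, 12, 1, 7, 17, 11, 18, 14]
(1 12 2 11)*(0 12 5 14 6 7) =(0 12 2 11 1 5 14 6 7) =[12, 5, 11, 3, 4, 14, 7, 0, 8, 9, 10, 1, 2, 13, 6]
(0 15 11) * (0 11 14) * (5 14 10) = (0 15 10 5 14) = [15, 1, 2, 3, 4, 14, 6, 7, 8, 9, 5, 11, 12, 13, 0, 10]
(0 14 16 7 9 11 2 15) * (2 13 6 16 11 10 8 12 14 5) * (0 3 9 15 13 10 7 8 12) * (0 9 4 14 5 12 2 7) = (0 12 5 7 15 3 4 14 11 10 2 13 6 16 8 9) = [12, 1, 13, 4, 14, 7, 16, 15, 9, 0, 2, 10, 5, 6, 11, 3, 8]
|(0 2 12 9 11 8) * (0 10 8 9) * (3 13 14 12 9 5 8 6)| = 12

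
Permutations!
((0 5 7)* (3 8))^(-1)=((0 5 7)(3 8))^(-1)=(0 7 5)(3 8)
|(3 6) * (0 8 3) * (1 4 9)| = 12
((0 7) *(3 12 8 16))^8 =(16)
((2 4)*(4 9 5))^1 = (2 9 5 4)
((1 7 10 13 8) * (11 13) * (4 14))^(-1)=((1 7 10 11 13 8)(4 14))^(-1)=(1 8 13 11 10 7)(4 14)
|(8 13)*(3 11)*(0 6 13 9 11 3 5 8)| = |(0 6 13)(5 8 9 11)| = 12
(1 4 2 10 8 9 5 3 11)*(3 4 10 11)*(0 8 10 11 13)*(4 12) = (0 8 9 5 12 4 2 13)(1 11) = [8, 11, 13, 3, 2, 12, 6, 7, 9, 5, 10, 1, 4, 0]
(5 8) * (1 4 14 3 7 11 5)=(1 4 14 3 7 11 5 8)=[0, 4, 2, 7, 14, 8, 6, 11, 1, 9, 10, 5, 12, 13, 3]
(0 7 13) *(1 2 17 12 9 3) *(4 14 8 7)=[4, 2, 17, 1, 14, 5, 6, 13, 7, 3, 10, 11, 9, 0, 8, 15, 16, 12]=(0 4 14 8 7 13)(1 2 17 12 9 3)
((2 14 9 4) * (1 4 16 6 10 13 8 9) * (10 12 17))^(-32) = ((1 4 2 14)(6 12 17 10 13 8 9 16))^(-32) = (17)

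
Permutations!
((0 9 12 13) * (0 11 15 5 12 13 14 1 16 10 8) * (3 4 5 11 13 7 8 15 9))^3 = ((0 3 4 5 12 14 1 16 10 15 11 9 7 8))^3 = (0 5 1 15 7 3 12 16 11 8 4 14 10 9)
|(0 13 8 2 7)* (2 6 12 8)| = |(0 13 2 7)(6 12 8)| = 12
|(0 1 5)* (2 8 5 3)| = 6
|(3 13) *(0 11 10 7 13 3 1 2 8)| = |(0 11 10 7 13 1 2 8)| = 8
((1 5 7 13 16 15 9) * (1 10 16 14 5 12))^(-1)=((1 12)(5 7 13 14)(9 10 16 15))^(-1)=(1 12)(5 14 13 7)(9 15 16 10)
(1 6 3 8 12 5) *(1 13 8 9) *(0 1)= (0 1 6 3 9)(5 13 8 12)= [1, 6, 2, 9, 4, 13, 3, 7, 12, 0, 10, 11, 5, 8]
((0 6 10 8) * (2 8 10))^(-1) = ((10)(0 6 2 8))^(-1) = (10)(0 8 2 6)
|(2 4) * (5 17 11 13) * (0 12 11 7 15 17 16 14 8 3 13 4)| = 30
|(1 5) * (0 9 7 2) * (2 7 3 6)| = 10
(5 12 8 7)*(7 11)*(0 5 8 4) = (0 5 12 4)(7 8 11) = [5, 1, 2, 3, 0, 12, 6, 8, 11, 9, 10, 7, 4]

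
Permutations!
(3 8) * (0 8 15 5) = (0 8 3 15 5) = [8, 1, 2, 15, 4, 0, 6, 7, 3, 9, 10, 11, 12, 13, 14, 5]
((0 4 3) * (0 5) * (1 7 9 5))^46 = (0 7 4 9 3 5 1)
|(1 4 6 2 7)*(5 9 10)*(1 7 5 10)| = 6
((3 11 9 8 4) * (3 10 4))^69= ((3 11 9 8)(4 10))^69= (3 11 9 8)(4 10)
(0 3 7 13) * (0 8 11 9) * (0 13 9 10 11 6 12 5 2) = [3, 1, 0, 7, 4, 2, 12, 9, 6, 13, 11, 10, 5, 8] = (0 3 7 9 13 8 6 12 5 2)(10 11)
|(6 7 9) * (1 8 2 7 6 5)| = 6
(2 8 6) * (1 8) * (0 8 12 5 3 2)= [8, 12, 1, 2, 4, 3, 0, 7, 6, 9, 10, 11, 5]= (0 8 6)(1 12 5 3 2)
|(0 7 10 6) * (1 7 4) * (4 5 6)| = 12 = |(0 5 6)(1 7 10 4)|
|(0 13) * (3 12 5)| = 6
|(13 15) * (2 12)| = |(2 12)(13 15)| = 2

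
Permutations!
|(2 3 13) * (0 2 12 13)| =|(0 2 3)(12 13)| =6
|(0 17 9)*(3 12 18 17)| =|(0 3 12 18 17 9)| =6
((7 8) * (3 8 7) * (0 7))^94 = (8)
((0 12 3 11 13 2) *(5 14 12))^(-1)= ((0 5 14 12 3 11 13 2))^(-1)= (0 2 13 11 3 12 14 5)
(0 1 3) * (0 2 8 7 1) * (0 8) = [8, 3, 0, 2, 4, 5, 6, 1, 7] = (0 8 7 1 3 2)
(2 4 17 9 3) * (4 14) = (2 14 4 17 9 3) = [0, 1, 14, 2, 17, 5, 6, 7, 8, 3, 10, 11, 12, 13, 4, 15, 16, 9]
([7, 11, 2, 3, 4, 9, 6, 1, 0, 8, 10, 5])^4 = [5, 8, 2, 3, 4, 7, 6, 9, 11, 1, 10, 0]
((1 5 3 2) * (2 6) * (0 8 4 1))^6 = ((0 8 4 1 5 3 6 2))^6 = (0 6 5 4)(1 8 2 3)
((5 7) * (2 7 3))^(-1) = (2 3 5 7)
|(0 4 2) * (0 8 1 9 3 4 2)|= 7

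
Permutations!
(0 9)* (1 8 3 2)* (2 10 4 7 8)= (0 9)(1 2)(3 10 4 7 8)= [9, 2, 1, 10, 7, 5, 6, 8, 3, 0, 4]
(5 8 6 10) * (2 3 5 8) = (2 3 5)(6 10 8) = [0, 1, 3, 5, 4, 2, 10, 7, 6, 9, 8]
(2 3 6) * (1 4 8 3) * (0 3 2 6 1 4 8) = (0 3 1 8 2 4) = [3, 8, 4, 1, 0, 5, 6, 7, 2]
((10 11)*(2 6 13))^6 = ((2 6 13)(10 11))^6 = (13)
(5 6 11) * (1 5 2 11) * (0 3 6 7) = (0 3 6 1 5 7)(2 11) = [3, 5, 11, 6, 4, 7, 1, 0, 8, 9, 10, 2]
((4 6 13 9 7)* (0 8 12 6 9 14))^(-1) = ((0 8 12 6 13 14)(4 9 7))^(-1) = (0 14 13 6 12 8)(4 7 9)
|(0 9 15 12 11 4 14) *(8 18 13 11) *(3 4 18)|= 24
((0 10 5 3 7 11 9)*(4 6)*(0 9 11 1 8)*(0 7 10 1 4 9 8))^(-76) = (11)(3 5 10)(4 7 8 9 6)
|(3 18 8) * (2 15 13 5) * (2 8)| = |(2 15 13 5 8 3 18)| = 7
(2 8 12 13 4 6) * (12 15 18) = (2 8 15 18 12 13 4 6) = [0, 1, 8, 3, 6, 5, 2, 7, 15, 9, 10, 11, 13, 4, 14, 18, 16, 17, 12]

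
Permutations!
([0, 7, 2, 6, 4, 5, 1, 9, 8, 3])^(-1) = [0, 6, 2, 9, 4, 5, 3, 1, 8, 7]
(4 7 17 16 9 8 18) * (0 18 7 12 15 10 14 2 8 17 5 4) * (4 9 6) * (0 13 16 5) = (0 18 13 16 6 4 12 15 10 14 2 8 7)(5 9 17) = [18, 1, 8, 3, 12, 9, 4, 0, 7, 17, 14, 11, 15, 16, 2, 10, 6, 5, 13]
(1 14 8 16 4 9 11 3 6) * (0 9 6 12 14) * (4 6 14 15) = [9, 0, 2, 12, 14, 5, 1, 7, 16, 11, 10, 3, 15, 13, 8, 4, 6] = (0 9 11 3 12 15 4 14 8 16 6 1)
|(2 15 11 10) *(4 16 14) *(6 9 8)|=|(2 15 11 10)(4 16 14)(6 9 8)|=12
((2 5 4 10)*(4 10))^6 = (10)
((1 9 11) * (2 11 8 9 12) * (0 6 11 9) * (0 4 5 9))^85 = ((0 6 11 1 12 2)(4 5 9 8))^85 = (0 6 11 1 12 2)(4 5 9 8)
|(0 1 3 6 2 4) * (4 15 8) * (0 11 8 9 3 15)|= 21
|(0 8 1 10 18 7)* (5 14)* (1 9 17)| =8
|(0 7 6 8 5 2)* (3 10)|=6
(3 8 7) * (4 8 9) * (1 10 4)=(1 10 4 8 7 3 9)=[0, 10, 2, 9, 8, 5, 6, 3, 7, 1, 4]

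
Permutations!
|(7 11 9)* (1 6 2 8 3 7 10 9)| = 14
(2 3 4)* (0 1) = (0 1)(2 3 4) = [1, 0, 3, 4, 2]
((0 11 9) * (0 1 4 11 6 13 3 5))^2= (0 13 5 6 3)(1 11)(4 9)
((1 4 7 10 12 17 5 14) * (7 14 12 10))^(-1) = ((1 4 14)(5 12 17))^(-1) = (1 14 4)(5 17 12)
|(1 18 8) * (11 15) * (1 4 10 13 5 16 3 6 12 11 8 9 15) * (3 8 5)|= |(1 18 9 15 5 16 8 4 10 13 3 6 12 11)|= 14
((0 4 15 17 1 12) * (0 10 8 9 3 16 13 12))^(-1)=(0 1 17 15 4)(3 9 8 10 12 13 16)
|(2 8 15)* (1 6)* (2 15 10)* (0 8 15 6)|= |(0 8 10 2 15 6 1)|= 7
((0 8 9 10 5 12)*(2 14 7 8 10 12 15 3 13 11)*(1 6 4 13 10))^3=((0 1 6 4 13 11 2 14 7 8 9 12)(3 10 5 15))^3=(0 4 2 8)(1 13 14 9)(3 15 5 10)(6 11 7 12)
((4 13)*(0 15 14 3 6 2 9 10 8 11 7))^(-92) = ((0 15 14 3 6 2 9 10 8 11 7)(4 13))^(-92) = (0 10 3 7 9 14 11 2 15 8 6)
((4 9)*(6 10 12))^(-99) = ((4 9)(6 10 12))^(-99) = (12)(4 9)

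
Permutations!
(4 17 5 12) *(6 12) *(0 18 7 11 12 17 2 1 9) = (0 18 7 11 12 4 2 1 9)(5 6 17) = [18, 9, 1, 3, 2, 6, 17, 11, 8, 0, 10, 12, 4, 13, 14, 15, 16, 5, 7]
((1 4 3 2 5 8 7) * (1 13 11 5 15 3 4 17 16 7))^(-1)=((1 17 16 7 13 11 5 8)(2 15 3))^(-1)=(1 8 5 11 13 7 16 17)(2 3 15)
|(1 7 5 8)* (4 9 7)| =|(1 4 9 7 5 8)| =6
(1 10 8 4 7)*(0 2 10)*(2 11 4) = (0 11 4 7 1)(2 10 8) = [11, 0, 10, 3, 7, 5, 6, 1, 2, 9, 8, 4]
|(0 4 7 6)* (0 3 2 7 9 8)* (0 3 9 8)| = |(0 4 8 3 2 7 6 9)| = 8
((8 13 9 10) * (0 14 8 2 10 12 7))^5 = (0 12 13 14 7 9 8)(2 10) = ((0 14 8 13 9 12 7)(2 10))^5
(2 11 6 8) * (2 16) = [0, 1, 11, 3, 4, 5, 8, 7, 16, 9, 10, 6, 12, 13, 14, 15, 2] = (2 11 6 8 16)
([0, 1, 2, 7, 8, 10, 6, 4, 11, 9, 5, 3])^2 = [0, 1, 2, 4, 11, 5, 6, 8, 3, 9, 10, 7]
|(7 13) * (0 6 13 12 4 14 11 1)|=|(0 6 13 7 12 4 14 11 1)|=9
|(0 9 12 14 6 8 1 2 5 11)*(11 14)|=|(0 9 12 11)(1 2 5 14 6 8)|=12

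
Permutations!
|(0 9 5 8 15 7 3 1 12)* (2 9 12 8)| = 30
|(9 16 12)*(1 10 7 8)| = 12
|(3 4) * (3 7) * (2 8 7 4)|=|(2 8 7 3)|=4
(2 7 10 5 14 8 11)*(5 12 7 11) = (2 11)(5 14 8)(7 10 12) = [0, 1, 11, 3, 4, 14, 6, 10, 5, 9, 12, 2, 7, 13, 8]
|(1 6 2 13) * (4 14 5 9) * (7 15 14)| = 12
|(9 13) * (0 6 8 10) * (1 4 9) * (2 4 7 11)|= 28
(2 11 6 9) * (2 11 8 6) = (2 8 6 9 11) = [0, 1, 8, 3, 4, 5, 9, 7, 6, 11, 10, 2]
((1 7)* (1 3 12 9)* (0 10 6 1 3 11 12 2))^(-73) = (0 9 7 10 3 11 6 2 12 1)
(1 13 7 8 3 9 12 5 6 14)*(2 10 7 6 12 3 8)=(1 13 6 14)(2 10 7)(3 9)(5 12)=[0, 13, 10, 9, 4, 12, 14, 2, 8, 3, 7, 11, 5, 6, 1]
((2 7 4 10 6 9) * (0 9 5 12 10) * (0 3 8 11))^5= (0 3 2 11 4 9 8 7)(5 12 10 6)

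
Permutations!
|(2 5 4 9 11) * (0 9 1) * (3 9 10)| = |(0 10 3 9 11 2 5 4 1)| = 9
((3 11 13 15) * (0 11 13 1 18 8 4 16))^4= (0 8 11 4 1 16 18)(3 13 15)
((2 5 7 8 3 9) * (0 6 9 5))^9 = (0 6 9 2)(3 5 7 8)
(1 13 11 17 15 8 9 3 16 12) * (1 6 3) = (1 13 11 17 15 8 9)(3 16 12 6) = [0, 13, 2, 16, 4, 5, 3, 7, 9, 1, 10, 17, 6, 11, 14, 8, 12, 15]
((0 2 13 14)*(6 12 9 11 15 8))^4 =(6 15 9)(8 11 12)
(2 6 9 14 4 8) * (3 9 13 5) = (2 6 13 5 3 9 14 4 8) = [0, 1, 6, 9, 8, 3, 13, 7, 2, 14, 10, 11, 12, 5, 4]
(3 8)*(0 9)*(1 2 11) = (0 9)(1 2 11)(3 8) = [9, 2, 11, 8, 4, 5, 6, 7, 3, 0, 10, 1]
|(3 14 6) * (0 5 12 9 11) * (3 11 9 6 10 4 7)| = |(0 5 12 6 11)(3 14 10 4 7)| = 5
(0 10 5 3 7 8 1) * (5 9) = (0 10 9 5 3 7 8 1) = [10, 0, 2, 7, 4, 3, 6, 8, 1, 5, 9]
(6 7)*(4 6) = (4 6 7) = [0, 1, 2, 3, 6, 5, 7, 4]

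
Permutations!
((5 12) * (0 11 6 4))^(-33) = ((0 11 6 4)(5 12))^(-33) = (0 4 6 11)(5 12)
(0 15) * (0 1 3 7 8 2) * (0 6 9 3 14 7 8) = (0 15 1 14 7)(2 6 9 3 8) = [15, 14, 6, 8, 4, 5, 9, 0, 2, 3, 10, 11, 12, 13, 7, 1]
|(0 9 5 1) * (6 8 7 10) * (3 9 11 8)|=|(0 11 8 7 10 6 3 9 5 1)|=10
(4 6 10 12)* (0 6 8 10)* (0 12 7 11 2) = [6, 1, 0, 3, 8, 5, 12, 11, 10, 9, 7, 2, 4] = (0 6 12 4 8 10 7 11 2)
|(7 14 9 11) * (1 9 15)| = |(1 9 11 7 14 15)| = 6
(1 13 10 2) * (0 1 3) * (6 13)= (0 1 6 13 10 2 3)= [1, 6, 3, 0, 4, 5, 13, 7, 8, 9, 2, 11, 12, 10]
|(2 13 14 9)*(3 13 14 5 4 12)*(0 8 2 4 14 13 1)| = 11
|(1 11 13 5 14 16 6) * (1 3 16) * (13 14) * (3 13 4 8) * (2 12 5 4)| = |(1 11 14)(2 12 5)(3 16 6 13 4 8)| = 6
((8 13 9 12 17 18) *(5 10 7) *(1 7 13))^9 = (1 8 18 17 12 9 13 10 5 7)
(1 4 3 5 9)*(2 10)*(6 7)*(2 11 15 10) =(1 4 3 5 9)(6 7)(10 11 15) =[0, 4, 2, 5, 3, 9, 7, 6, 8, 1, 11, 15, 12, 13, 14, 10]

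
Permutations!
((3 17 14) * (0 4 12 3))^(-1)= (0 14 17 3 12 4)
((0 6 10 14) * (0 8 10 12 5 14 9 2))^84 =(0 5 10)(2 12 8)(6 14 9)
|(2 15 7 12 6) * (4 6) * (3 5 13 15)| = |(2 3 5 13 15 7 12 4 6)| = 9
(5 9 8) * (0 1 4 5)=(0 1 4 5 9 8)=[1, 4, 2, 3, 5, 9, 6, 7, 0, 8]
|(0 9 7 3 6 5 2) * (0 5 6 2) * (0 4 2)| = 12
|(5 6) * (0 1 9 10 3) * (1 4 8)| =|(0 4 8 1 9 10 3)(5 6)| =14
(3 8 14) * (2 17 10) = [0, 1, 17, 8, 4, 5, 6, 7, 14, 9, 2, 11, 12, 13, 3, 15, 16, 10] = (2 17 10)(3 8 14)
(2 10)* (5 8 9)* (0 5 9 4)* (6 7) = (0 5 8 4)(2 10)(6 7) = [5, 1, 10, 3, 0, 8, 7, 6, 4, 9, 2]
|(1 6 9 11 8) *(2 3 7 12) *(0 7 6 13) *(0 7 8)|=11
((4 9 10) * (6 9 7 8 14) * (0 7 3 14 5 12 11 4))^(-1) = ((0 7 8 5 12 11 4 3 14 6 9 10))^(-1) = (0 10 9 6 14 3 4 11 12 5 8 7)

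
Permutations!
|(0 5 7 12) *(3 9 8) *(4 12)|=15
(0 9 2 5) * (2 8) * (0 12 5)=(0 9 8 2)(5 12)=[9, 1, 0, 3, 4, 12, 6, 7, 2, 8, 10, 11, 5]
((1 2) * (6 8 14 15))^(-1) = ((1 2)(6 8 14 15))^(-1) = (1 2)(6 15 14 8)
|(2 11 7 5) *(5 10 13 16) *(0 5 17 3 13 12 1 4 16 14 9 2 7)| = 15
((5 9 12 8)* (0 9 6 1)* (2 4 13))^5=((0 9 12 8 5 6 1)(2 4 13))^5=(0 6 8 9 1 5 12)(2 13 4)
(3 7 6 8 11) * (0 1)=[1, 0, 2, 7, 4, 5, 8, 6, 11, 9, 10, 3]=(0 1)(3 7 6 8 11)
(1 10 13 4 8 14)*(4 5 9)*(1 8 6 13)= [0, 10, 2, 3, 6, 9, 13, 7, 14, 4, 1, 11, 12, 5, 8]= (1 10)(4 6 13 5 9)(8 14)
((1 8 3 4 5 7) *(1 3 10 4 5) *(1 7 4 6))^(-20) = (10)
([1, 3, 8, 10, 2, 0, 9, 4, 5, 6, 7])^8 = [5, 0, 4, 1, 7, 8, 6, 10, 2, 9, 3]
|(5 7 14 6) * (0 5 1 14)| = |(0 5 7)(1 14 6)| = 3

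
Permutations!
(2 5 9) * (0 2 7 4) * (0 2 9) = (0 9 7 4 2 5) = [9, 1, 5, 3, 2, 0, 6, 4, 8, 7]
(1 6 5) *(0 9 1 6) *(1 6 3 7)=(0 9 6 5 3 7 1)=[9, 0, 2, 7, 4, 3, 5, 1, 8, 6]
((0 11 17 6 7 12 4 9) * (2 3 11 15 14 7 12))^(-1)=((0 15 14 7 2 3 11 17 6 12 4 9))^(-1)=(0 9 4 12 6 17 11 3 2 7 14 15)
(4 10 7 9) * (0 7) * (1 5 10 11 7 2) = (0 2 1 5 10)(4 11 7 9) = [2, 5, 1, 3, 11, 10, 6, 9, 8, 4, 0, 7]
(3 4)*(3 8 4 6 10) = (3 6 10)(4 8) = [0, 1, 2, 6, 8, 5, 10, 7, 4, 9, 3]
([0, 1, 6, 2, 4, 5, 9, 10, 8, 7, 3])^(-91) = (2 3 10 7 9 6)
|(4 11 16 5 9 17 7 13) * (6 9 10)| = 10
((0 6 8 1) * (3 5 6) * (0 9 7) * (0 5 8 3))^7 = ((1 9 7 5 6 3 8))^7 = (9)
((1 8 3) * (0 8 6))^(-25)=(8)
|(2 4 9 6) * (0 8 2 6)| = |(0 8 2 4 9)| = 5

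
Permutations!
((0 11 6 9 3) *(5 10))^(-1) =((0 11 6 9 3)(5 10))^(-1) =(0 3 9 6 11)(5 10)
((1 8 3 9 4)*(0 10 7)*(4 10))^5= (0 9 1 7 3 4 10 8)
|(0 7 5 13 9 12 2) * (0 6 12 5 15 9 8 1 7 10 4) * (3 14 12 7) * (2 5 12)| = 12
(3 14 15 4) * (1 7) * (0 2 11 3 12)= (0 2 11 3 14 15 4 12)(1 7)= [2, 7, 11, 14, 12, 5, 6, 1, 8, 9, 10, 3, 0, 13, 15, 4]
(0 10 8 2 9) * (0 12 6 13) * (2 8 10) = (0 2 9 12 6 13) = [2, 1, 9, 3, 4, 5, 13, 7, 8, 12, 10, 11, 6, 0]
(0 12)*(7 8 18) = (0 12)(7 8 18) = [12, 1, 2, 3, 4, 5, 6, 8, 18, 9, 10, 11, 0, 13, 14, 15, 16, 17, 7]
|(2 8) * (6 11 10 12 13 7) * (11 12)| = |(2 8)(6 12 13 7)(10 11)| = 4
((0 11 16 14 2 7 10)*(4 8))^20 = ((0 11 16 14 2 7 10)(4 8))^20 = (0 10 7 2 14 16 11)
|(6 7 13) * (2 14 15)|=|(2 14 15)(6 7 13)|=3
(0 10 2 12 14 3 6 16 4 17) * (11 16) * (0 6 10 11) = (0 11 16 4 17 6)(2 12 14 3 10) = [11, 1, 12, 10, 17, 5, 0, 7, 8, 9, 2, 16, 14, 13, 3, 15, 4, 6]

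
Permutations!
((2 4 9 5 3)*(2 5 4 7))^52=(9)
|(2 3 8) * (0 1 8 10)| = 6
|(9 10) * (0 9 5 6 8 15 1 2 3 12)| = |(0 9 10 5 6 8 15 1 2 3 12)| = 11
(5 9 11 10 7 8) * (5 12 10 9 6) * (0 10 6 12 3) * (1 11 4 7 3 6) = (0 10 3)(1 11 9 4 7 8 6 5 12) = [10, 11, 2, 0, 7, 12, 5, 8, 6, 4, 3, 9, 1]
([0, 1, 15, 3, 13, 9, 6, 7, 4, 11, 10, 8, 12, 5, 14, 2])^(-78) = [0, 1, 2, 3, 4, 5, 6, 7, 8, 9, 10, 11, 12, 13, 14, 15]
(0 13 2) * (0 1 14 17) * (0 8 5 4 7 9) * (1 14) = (0 13 2 14 17 8 5 4 7 9) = [13, 1, 14, 3, 7, 4, 6, 9, 5, 0, 10, 11, 12, 2, 17, 15, 16, 8]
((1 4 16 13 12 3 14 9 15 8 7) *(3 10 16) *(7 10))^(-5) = (1 10 3 13 9 7 8 4 16 14 12 15)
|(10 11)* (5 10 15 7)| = 5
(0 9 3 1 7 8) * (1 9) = (0 1 7 8)(3 9) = [1, 7, 2, 9, 4, 5, 6, 8, 0, 3]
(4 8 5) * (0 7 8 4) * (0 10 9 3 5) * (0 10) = [7, 1, 2, 5, 4, 0, 6, 8, 10, 3, 9] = (0 7 8 10 9 3 5)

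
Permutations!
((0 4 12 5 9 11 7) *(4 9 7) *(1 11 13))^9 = ((0 9 13 1 11 4 12 5 7))^9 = (13)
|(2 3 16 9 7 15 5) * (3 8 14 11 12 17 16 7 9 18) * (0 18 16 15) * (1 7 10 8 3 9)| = 10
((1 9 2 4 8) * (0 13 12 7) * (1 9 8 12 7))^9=((0 13 7)(1 8 9 2 4 12))^9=(13)(1 2)(4 8)(9 12)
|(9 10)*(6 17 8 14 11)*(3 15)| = 10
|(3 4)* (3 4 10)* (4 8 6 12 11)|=10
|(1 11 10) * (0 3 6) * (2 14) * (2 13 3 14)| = |(0 14 13 3 6)(1 11 10)| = 15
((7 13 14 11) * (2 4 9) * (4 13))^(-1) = (2 9 4 7 11 14 13)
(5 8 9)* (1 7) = (1 7)(5 8 9) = [0, 7, 2, 3, 4, 8, 6, 1, 9, 5]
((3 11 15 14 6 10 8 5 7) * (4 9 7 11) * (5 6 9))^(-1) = ((3 4 5 11 15 14 9 7)(6 10 8))^(-1) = (3 7 9 14 15 11 5 4)(6 8 10)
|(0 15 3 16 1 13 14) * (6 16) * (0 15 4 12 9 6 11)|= 12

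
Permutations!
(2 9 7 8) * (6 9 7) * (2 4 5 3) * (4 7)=(2 4 5 3)(6 9)(7 8)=[0, 1, 4, 2, 5, 3, 9, 8, 7, 6]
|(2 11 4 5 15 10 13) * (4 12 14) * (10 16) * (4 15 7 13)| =11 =|(2 11 12 14 15 16 10 4 5 7 13)|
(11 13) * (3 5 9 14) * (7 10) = [0, 1, 2, 5, 4, 9, 6, 10, 8, 14, 7, 13, 12, 11, 3] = (3 5 9 14)(7 10)(11 13)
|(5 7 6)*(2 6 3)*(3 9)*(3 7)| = 4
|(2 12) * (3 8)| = 2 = |(2 12)(3 8)|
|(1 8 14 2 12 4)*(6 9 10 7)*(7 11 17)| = |(1 8 14 2 12 4)(6 9 10 11 17 7)| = 6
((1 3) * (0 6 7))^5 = ((0 6 7)(1 3))^5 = (0 7 6)(1 3)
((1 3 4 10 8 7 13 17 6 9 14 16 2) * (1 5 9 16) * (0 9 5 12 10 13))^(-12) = (0 1 13 16 10)(2 8 9 3 17)(4 6 12 7 14) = ((0 9 14 1 3 4 13 17 6 16 2 12 10 8 7))^(-12)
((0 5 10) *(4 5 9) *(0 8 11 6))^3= ((0 9 4 5 10 8 11 6))^3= (0 5 11 9 10 6 4 8)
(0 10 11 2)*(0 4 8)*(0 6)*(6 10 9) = (0 9 6)(2 4 8 10 11) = [9, 1, 4, 3, 8, 5, 0, 7, 10, 6, 11, 2]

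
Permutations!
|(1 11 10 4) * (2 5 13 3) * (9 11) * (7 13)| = 5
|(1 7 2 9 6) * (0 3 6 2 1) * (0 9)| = 10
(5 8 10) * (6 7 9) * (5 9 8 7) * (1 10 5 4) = (1 10 9 6 4)(5 7 8) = [0, 10, 2, 3, 1, 7, 4, 8, 5, 6, 9]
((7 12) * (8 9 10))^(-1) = (7 12)(8 10 9)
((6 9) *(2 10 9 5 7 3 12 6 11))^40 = ((2 10 9 11)(3 12 6 5 7))^40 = (12)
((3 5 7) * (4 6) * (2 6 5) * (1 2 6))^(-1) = (1 2)(3 7 5 4 6)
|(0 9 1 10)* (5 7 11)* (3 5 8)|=20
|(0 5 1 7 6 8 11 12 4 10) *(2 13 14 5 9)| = 14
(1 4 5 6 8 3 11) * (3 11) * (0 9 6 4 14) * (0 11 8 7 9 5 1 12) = (0 5 4 1 14 11 12)(6 7 9) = [5, 14, 2, 3, 1, 4, 7, 9, 8, 6, 10, 12, 0, 13, 11]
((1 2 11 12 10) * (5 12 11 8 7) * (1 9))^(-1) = (1 9 10 12 5 7 8 2)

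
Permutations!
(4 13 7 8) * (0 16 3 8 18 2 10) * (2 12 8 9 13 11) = (0 16 3 9 13 7 18 12 8 4 11 2 10) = [16, 1, 10, 9, 11, 5, 6, 18, 4, 13, 0, 2, 8, 7, 14, 15, 3, 17, 12]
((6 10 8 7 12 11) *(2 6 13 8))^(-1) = ((2 6 10)(7 12 11 13 8))^(-1) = (2 10 6)(7 8 13 11 12)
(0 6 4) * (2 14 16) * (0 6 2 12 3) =(0 2 14 16 12 3)(4 6) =[2, 1, 14, 0, 6, 5, 4, 7, 8, 9, 10, 11, 3, 13, 16, 15, 12]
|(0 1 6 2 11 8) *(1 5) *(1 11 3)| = |(0 5 11 8)(1 6 2 3)| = 4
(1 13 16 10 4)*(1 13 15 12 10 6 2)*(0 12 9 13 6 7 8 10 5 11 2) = [12, 15, 1, 3, 6, 11, 0, 8, 10, 13, 4, 2, 5, 16, 14, 9, 7] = (0 12 5 11 2 1 15 9 13 16 7 8 10 4 6)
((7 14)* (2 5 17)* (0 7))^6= (17)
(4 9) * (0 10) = [10, 1, 2, 3, 9, 5, 6, 7, 8, 4, 0] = (0 10)(4 9)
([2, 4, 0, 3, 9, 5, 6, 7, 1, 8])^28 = [0, 1, 2, 3, 4, 5, 6, 7, 8, 9]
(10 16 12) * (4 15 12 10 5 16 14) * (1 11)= [0, 11, 2, 3, 15, 16, 6, 7, 8, 9, 14, 1, 5, 13, 4, 12, 10]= (1 11)(4 15 12 5 16 10 14)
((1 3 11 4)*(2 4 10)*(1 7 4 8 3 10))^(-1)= (1 11 3 8 2 10)(4 7)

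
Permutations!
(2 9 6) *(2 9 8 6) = [0, 1, 8, 3, 4, 5, 9, 7, 6, 2] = (2 8 6 9)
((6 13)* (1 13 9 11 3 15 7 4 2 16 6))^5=(1 13)(2 3 16 15 6 7 9 4 11)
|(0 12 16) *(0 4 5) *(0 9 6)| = |(0 12 16 4 5 9 6)| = 7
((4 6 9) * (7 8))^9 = (9)(7 8) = ((4 6 9)(7 8))^9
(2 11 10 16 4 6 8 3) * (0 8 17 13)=(0 8 3 2 11 10 16 4 6 17 13)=[8, 1, 11, 2, 6, 5, 17, 7, 3, 9, 16, 10, 12, 0, 14, 15, 4, 13]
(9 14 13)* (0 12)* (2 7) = [12, 1, 7, 3, 4, 5, 6, 2, 8, 14, 10, 11, 0, 9, 13] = (0 12)(2 7)(9 14 13)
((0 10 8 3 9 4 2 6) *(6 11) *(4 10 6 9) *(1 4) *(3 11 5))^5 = (0 6)(8 11 9 10)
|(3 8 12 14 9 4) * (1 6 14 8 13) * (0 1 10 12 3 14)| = |(0 1 6)(3 13 10 12 8)(4 14 9)| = 15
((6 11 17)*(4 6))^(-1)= ((4 6 11 17))^(-1)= (4 17 11 6)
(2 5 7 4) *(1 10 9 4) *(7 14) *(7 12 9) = [0, 10, 5, 3, 2, 14, 6, 1, 8, 4, 7, 11, 9, 13, 12] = (1 10 7)(2 5 14 12 9 4)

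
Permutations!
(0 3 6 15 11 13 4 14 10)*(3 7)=[7, 1, 2, 6, 14, 5, 15, 3, 8, 9, 0, 13, 12, 4, 10, 11]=(0 7 3 6 15 11 13 4 14 10)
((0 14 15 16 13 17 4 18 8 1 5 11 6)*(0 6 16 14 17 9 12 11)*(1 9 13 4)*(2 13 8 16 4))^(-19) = ((0 17 1 5)(2 13 8 9 12 11 4 18 16)(14 15))^(-19) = (0 17 1 5)(2 16 18 4 11 12 9 8 13)(14 15)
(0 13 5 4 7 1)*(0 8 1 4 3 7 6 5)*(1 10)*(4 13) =(0 4 6 5 3 7 13)(1 8 10) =[4, 8, 2, 7, 6, 3, 5, 13, 10, 9, 1, 11, 12, 0]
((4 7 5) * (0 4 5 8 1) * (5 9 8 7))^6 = ((0 4 5 9 8 1))^6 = (9)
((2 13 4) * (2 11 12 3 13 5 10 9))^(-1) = (2 9 10 5)(3 12 11 4 13)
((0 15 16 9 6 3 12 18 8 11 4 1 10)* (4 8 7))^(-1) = (0 10 1 4 7 18 12 3 6 9 16 15)(8 11)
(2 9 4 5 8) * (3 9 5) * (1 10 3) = (1 10 3 9 4)(2 5 8) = [0, 10, 5, 9, 1, 8, 6, 7, 2, 4, 3]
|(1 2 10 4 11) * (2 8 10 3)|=10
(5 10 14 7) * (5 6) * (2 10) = (2 10 14 7 6 5) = [0, 1, 10, 3, 4, 2, 5, 6, 8, 9, 14, 11, 12, 13, 7]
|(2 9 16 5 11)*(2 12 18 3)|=|(2 9 16 5 11 12 18 3)|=8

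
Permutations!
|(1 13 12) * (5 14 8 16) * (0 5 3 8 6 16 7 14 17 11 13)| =42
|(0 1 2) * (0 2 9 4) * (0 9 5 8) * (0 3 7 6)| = |(0 1 5 8 3 7 6)(4 9)| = 14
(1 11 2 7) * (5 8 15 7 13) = (1 11 2 13 5 8 15 7) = [0, 11, 13, 3, 4, 8, 6, 1, 15, 9, 10, 2, 12, 5, 14, 7]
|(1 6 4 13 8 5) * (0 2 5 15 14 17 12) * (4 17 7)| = 42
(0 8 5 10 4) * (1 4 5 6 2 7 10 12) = (0 8 6 2 7 10 5 12 1 4) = [8, 4, 7, 3, 0, 12, 2, 10, 6, 9, 5, 11, 1]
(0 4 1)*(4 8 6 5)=(0 8 6 5 4 1)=[8, 0, 2, 3, 1, 4, 5, 7, 6]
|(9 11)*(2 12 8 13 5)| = 10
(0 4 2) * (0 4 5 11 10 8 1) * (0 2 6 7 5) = (1 2 4 6 7 5 11 10 8) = [0, 2, 4, 3, 6, 11, 7, 5, 1, 9, 8, 10]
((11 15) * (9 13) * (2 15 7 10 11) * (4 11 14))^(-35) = (2 15)(9 13)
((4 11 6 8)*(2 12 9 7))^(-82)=(2 9)(4 6)(7 12)(8 11)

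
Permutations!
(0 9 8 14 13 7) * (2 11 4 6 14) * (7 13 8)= (0 9 7)(2 11 4 6 14 8)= [9, 1, 11, 3, 6, 5, 14, 0, 2, 7, 10, 4, 12, 13, 8]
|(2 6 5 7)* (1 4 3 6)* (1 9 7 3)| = |(1 4)(2 9 7)(3 6 5)| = 6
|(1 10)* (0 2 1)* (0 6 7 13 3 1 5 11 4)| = 30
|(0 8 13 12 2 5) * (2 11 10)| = 8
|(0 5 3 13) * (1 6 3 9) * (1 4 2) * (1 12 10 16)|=12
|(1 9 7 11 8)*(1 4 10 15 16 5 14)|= |(1 9 7 11 8 4 10 15 16 5 14)|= 11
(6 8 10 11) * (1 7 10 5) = (1 7 10 11 6 8 5) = [0, 7, 2, 3, 4, 1, 8, 10, 5, 9, 11, 6]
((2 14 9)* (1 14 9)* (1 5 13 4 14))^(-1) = ((2 9)(4 14 5 13))^(-1) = (2 9)(4 13 5 14)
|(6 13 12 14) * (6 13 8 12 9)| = |(6 8 12 14 13 9)| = 6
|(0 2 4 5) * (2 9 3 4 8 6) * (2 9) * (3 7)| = 9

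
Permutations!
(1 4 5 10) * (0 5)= (0 5 10 1 4)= [5, 4, 2, 3, 0, 10, 6, 7, 8, 9, 1]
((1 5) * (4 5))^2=(1 5 4)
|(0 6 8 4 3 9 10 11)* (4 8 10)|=|(0 6 10 11)(3 9 4)|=12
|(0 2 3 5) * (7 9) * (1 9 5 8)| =8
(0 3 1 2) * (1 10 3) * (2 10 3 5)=(0 1 10 5 2)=[1, 10, 0, 3, 4, 2, 6, 7, 8, 9, 5]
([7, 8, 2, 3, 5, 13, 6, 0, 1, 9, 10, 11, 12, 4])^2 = (4 13 5)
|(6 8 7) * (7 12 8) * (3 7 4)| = 4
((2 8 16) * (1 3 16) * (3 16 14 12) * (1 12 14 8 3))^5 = ((1 16 2 3 8 12))^5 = (1 12 8 3 2 16)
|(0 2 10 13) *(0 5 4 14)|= 7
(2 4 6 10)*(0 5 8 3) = (0 5 8 3)(2 4 6 10) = [5, 1, 4, 0, 6, 8, 10, 7, 3, 9, 2]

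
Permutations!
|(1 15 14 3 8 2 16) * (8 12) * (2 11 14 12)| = |(1 15 12 8 11 14 3 2 16)| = 9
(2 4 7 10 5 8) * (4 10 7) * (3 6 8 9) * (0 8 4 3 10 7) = (0 8 2 7)(3 6 4)(5 9 10) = [8, 1, 7, 6, 3, 9, 4, 0, 2, 10, 5]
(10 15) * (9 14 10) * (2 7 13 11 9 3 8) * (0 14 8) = (0 14 10 15 3)(2 7 13 11 9 8) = [14, 1, 7, 0, 4, 5, 6, 13, 2, 8, 15, 9, 12, 11, 10, 3]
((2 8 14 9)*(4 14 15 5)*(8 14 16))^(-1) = (2 9 14)(4 5 15 8 16)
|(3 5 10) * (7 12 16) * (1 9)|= 6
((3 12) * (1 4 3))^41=(1 4 3 12)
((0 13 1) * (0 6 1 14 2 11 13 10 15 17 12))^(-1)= (0 12 17 15 10)(1 6)(2 14 13 11)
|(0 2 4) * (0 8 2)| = 3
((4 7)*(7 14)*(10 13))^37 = ((4 14 7)(10 13))^37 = (4 14 7)(10 13)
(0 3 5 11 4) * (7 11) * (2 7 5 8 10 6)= [3, 1, 7, 8, 0, 5, 2, 11, 10, 9, 6, 4]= (0 3 8 10 6 2 7 11 4)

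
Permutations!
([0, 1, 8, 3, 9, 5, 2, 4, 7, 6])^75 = [0, 1, 4, 3, 2, 5, 7, 6, 9, 8]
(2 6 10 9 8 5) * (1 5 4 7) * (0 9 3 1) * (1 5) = (0 9 8 4 7)(2 6 10 3 5) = [9, 1, 6, 5, 7, 2, 10, 0, 4, 8, 3]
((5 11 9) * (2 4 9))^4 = (2 11 5 9 4) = ((2 4 9 5 11))^4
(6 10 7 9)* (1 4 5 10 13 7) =(1 4 5 10)(6 13 7 9) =[0, 4, 2, 3, 5, 10, 13, 9, 8, 6, 1, 11, 12, 7]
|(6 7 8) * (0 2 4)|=3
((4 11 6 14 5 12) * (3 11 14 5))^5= ((3 11 6 5 12 4 14))^5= (3 4 5 11 14 12 6)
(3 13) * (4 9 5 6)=(3 13)(4 9 5 6)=[0, 1, 2, 13, 9, 6, 4, 7, 8, 5, 10, 11, 12, 3]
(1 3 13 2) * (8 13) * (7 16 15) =[0, 3, 1, 8, 4, 5, 6, 16, 13, 9, 10, 11, 12, 2, 14, 7, 15] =(1 3 8 13 2)(7 16 15)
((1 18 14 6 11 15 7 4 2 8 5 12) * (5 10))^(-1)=(1 12 5 10 8 2 4 7 15 11 6 14 18)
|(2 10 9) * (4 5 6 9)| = |(2 10 4 5 6 9)| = 6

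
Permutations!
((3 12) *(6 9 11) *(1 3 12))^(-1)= ((12)(1 3)(6 9 11))^(-1)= (12)(1 3)(6 11 9)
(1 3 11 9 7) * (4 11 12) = (1 3 12 4 11 9 7) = [0, 3, 2, 12, 11, 5, 6, 1, 8, 7, 10, 9, 4]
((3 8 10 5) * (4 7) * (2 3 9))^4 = ((2 3 8 10 5 9)(4 7))^4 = (2 5 8)(3 9 10)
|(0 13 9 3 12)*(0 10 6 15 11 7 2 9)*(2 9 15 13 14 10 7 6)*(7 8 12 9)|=|(0 14 10 2 15 11 6 13)(3 9)(8 12)|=8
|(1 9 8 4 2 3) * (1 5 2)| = 12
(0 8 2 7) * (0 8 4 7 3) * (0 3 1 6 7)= (0 4)(1 6 7 8 2)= [4, 6, 1, 3, 0, 5, 7, 8, 2]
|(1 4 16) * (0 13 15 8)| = 12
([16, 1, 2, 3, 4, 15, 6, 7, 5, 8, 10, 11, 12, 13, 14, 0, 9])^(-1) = [15, 1, 2, 3, 4, 8, 6, 7, 9, 16, 10, 11, 12, 13, 14, 5, 0]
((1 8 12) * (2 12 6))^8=((1 8 6 2 12))^8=(1 2 8 12 6)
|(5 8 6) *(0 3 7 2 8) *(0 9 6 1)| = 6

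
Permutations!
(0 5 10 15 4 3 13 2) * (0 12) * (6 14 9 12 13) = [5, 1, 13, 6, 3, 10, 14, 7, 8, 12, 15, 11, 0, 2, 9, 4] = (0 5 10 15 4 3 6 14 9 12)(2 13)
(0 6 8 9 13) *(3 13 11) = (0 6 8 9 11 3 13) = [6, 1, 2, 13, 4, 5, 8, 7, 9, 11, 10, 3, 12, 0]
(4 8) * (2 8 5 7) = (2 8 4 5 7) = [0, 1, 8, 3, 5, 7, 6, 2, 4]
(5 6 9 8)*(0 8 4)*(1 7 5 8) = (0 1 7 5 6 9 4) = [1, 7, 2, 3, 0, 6, 9, 5, 8, 4]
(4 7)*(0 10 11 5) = (0 10 11 5)(4 7) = [10, 1, 2, 3, 7, 0, 6, 4, 8, 9, 11, 5]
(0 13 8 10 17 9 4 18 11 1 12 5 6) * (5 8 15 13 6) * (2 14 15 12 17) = (0 6)(1 17 9 4 18 11)(2 14 15 13 12 8 10) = [6, 17, 14, 3, 18, 5, 0, 7, 10, 4, 2, 1, 8, 12, 15, 13, 16, 9, 11]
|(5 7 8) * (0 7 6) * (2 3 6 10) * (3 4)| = 9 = |(0 7 8 5 10 2 4 3 6)|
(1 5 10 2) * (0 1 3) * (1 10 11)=(0 10 2 3)(1 5 11)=[10, 5, 3, 0, 4, 11, 6, 7, 8, 9, 2, 1]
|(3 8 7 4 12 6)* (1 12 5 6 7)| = 8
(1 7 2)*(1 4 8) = (1 7 2 4 8) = [0, 7, 4, 3, 8, 5, 6, 2, 1]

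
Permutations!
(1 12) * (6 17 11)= [0, 12, 2, 3, 4, 5, 17, 7, 8, 9, 10, 6, 1, 13, 14, 15, 16, 11]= (1 12)(6 17 11)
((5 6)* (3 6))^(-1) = ((3 6 5))^(-1) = (3 5 6)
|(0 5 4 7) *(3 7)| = 5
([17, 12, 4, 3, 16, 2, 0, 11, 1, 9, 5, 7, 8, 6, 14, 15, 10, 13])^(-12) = (17)(2 10 4 5 16)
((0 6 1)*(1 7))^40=((0 6 7 1))^40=(7)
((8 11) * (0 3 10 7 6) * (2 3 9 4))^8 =(11)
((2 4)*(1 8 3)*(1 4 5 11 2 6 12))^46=(1 6 3)(2 5 11)(4 8 12)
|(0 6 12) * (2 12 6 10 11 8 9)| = 7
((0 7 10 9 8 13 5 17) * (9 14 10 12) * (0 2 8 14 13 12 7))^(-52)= ((2 8 12 9 14 10 13 5 17))^(-52)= (2 12 14 13 17 8 9 10 5)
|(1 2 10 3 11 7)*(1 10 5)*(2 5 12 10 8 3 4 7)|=|(1 5)(2 12 10 4 7 8 3 11)|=8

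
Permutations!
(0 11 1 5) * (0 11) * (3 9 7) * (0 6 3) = (0 6 3 9 7)(1 5 11) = [6, 5, 2, 9, 4, 11, 3, 0, 8, 7, 10, 1]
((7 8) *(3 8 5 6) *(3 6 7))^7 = (3 8)(5 7)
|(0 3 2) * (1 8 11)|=|(0 3 2)(1 8 11)|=3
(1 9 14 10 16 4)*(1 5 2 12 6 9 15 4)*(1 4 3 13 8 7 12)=(1 15 3 13 8 7 12 6 9 14 10 16 4 5 2)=[0, 15, 1, 13, 5, 2, 9, 12, 7, 14, 16, 11, 6, 8, 10, 3, 4]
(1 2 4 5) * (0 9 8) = (0 9 8)(1 2 4 5) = [9, 2, 4, 3, 5, 1, 6, 7, 0, 8]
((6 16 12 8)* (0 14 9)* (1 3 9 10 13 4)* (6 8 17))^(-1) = (0 9 3 1 4 13 10 14)(6 17 12 16)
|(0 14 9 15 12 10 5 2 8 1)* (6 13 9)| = |(0 14 6 13 9 15 12 10 5 2 8 1)| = 12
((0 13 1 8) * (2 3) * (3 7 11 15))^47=((0 13 1 8)(2 7 11 15 3))^47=(0 8 1 13)(2 11 3 7 15)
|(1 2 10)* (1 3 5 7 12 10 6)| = |(1 2 6)(3 5 7 12 10)| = 15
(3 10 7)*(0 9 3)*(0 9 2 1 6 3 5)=(0 2 1 6 3 10 7 9 5)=[2, 6, 1, 10, 4, 0, 3, 9, 8, 5, 7]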